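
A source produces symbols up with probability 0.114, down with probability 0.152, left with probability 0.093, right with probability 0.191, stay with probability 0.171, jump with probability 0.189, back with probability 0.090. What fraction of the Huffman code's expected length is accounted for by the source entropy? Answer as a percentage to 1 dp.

98.0%

Entropy H = −Σ p log₂ p ≈ 2.7477 bits.
Huffman merges: 9/100+93/1000→183/1000; 57/500+19/125→133/500; 171/1000+183/1000→177/500; 189/1000+191/1000→19/50; 133/500+177/500→31/50; 19/50+31/50→1. L = 2803/1000 ≈ 2.8030.
Efficiency = H/L = 2.7477/2.8030 = 98.0%.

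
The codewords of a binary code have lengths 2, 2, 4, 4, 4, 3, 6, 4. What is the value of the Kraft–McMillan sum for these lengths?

0.890625

With common denominator 2^6 = 64: Σ 2^(−ℓᵢ) = 16/64 + 16/64 + 4/64 + 4/64 + 4/64 + 8/64 + 1/64 + 4/64 = 57/64 = 0.890625.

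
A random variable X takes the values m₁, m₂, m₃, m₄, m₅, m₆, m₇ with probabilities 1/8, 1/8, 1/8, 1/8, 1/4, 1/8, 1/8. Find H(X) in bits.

Each probability is a power of 1/2, so log₂(1/p) is an integer.
H = Σ p·log₂(1/p) = 1/8·3 + 1/8·3 + 1/8·3 + 1/8·3 + 1/4·2 + 1/8·3 + 1/8·3 = 2.75 bits.

2.75 bits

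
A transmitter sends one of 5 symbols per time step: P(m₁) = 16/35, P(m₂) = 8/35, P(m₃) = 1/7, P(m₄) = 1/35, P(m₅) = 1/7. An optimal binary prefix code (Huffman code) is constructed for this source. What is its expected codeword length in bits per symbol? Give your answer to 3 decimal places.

Repeatedly combine the two least-probable nodes; the expected code length is the sum of the merged weights.
merge 1/35 + 1/7 → 6/35
merge 1/7 + 6/35 → 11/35
merge 8/35 + 11/35 → 19/35
merge 16/35 + 19/35 → 1
L = 6/35 + 11/35 + 19/35 + 1 = 71/35 ≈ 2.029 bits/symbol.

2.029 bits/symbol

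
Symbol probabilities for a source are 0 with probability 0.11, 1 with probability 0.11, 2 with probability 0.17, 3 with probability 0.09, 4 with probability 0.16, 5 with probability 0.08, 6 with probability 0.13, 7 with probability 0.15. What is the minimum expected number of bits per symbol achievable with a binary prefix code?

Repeatedly combine the two least-probable nodes; the expected code length is the sum of the merged weights.
merge 2/25 + 9/100 → 17/100
merge 11/100 + 11/100 → 11/50
merge 13/100 + 3/20 → 7/25
merge 4/25 + 17/100 → 33/100
merge 17/100 + 11/50 → 39/100
merge 7/25 + 33/100 → 61/100
merge 39/100 + 61/100 → 1
L = 17/100 + 11/50 + 7/25 + 33/100 + 39/100 + 61/100 + 1 = 3 bits/symbol.

3 bits/symbol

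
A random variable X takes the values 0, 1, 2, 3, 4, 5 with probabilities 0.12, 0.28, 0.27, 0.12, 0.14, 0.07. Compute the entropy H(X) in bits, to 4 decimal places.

H = −Σ pᵢ log₂ pᵢ.
−0.12·log₂(0.12) = 0.3671
−0.28·log₂(0.28) = 0.5142
−0.27·log₂(0.27) = 0.5100
−0.12·log₂(0.12) = 0.3671
−0.14·log₂(0.14) = 0.3971
−0.07·log₂(0.07) = 0.2686
Sum ≈ 2.4240 → 2.4240 bits.

2.4240 bits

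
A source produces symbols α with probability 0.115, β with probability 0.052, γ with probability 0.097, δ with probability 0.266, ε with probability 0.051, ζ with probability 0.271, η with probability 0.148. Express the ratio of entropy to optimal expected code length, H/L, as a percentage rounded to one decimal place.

Entropy H = −Σ p log₂ p ≈ 2.5527 bits.
Huffman merges: 51/1000+13/250→103/1000; 97/1000+103/1000→1/5; 23/200+37/250→263/1000; 1/5+263/1000→463/1000; 133/500+271/1000→537/1000; 463/1000+537/1000→1. L = 1283/500 ≈ 2.5660.
Efficiency = H/L = 2.5527/2.5660 = 99.5%.

99.5%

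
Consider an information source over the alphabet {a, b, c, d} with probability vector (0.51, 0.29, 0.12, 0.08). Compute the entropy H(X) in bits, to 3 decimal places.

H = −Σ pᵢ log₂ pᵢ.
−0.51·log₂(0.51) = 0.4954
−0.29·log₂(0.29) = 0.5179
−0.12·log₂(0.12) = 0.3671
−0.08·log₂(0.08) = 0.2915
Sum ≈ 1.6719 → 1.672 bits.

1.672 bits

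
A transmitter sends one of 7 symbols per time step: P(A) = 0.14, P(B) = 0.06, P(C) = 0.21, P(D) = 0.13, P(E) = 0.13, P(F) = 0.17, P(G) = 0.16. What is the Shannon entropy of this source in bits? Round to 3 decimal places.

2.736 bits

H = −Σ pᵢ log₂ pᵢ.
−0.14·log₂(0.14) = 0.3971
−0.06·log₂(0.06) = 0.2435
−0.21·log₂(0.21) = 0.4728
−0.13·log₂(0.13) = 0.3826
−0.13·log₂(0.13) = 0.3826
−0.17·log₂(0.17) = 0.4346
−0.16·log₂(0.16) = 0.4230
Sum ≈ 2.7364 → 2.736 bits.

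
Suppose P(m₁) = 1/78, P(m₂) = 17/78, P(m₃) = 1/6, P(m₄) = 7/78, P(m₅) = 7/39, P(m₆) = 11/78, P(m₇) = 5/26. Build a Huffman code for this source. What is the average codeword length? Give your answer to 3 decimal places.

2.692 bits/symbol

Repeatedly combine the two least-probable nodes; the expected code length is the sum of the merged weights.
merge 1/78 + 7/78 → 4/39
merge 4/39 + 11/78 → 19/78
merge 1/6 + 7/39 → 9/26
merge 5/26 + 17/78 → 16/39
merge 19/78 + 9/26 → 23/39
merge 16/39 + 23/39 → 1
L = 4/39 + 19/78 + 9/26 + 16/39 + 23/39 + 1 = 35/13 ≈ 2.692 bits/symbol.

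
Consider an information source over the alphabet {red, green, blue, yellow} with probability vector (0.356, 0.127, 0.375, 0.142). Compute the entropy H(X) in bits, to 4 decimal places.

1.8391 bits

H = −Σ pᵢ log₂ pᵢ.
−0.356·log₂(0.356) = 0.5305
−0.127·log₂(0.127) = 0.3781
−0.375·log₂(0.375) = 0.5306
−0.142·log₂(0.142) = 0.3999
Sum ≈ 1.8391 → 1.8391 bits.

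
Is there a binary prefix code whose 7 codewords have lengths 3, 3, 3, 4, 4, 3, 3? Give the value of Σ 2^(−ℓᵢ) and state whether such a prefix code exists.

0.75; yes

With common denominator 2^4 = 16: Σ 2^(−ℓᵢ) = 2/16 + 2/16 + 2/16 + 1/16 + 1/16 + 2/16 + 2/16 = 12/16 = 0.75.
Kraft's inequality requires Σ ≤ 1; here Σ = 0.75 ≤ 1, so such a prefix code exists.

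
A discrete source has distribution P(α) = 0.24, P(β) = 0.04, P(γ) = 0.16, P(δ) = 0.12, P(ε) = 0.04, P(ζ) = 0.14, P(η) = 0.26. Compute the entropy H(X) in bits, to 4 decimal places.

2.5581 bits

H = −Σ pᵢ log₂ pᵢ.
−0.24·log₂(0.24) = 0.4941
−0.04·log₂(0.04) = 0.1858
−0.16·log₂(0.16) = 0.4230
−0.12·log₂(0.12) = 0.3671
−0.04·log₂(0.04) = 0.1858
−0.14·log₂(0.14) = 0.3971
−0.26·log₂(0.26) = 0.5053
Sum ≈ 2.5581 → 2.5581 bits.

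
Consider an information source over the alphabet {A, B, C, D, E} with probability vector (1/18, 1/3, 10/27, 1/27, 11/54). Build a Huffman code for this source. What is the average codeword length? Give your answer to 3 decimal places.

2.019 bits/symbol

Repeatedly combine the two least-probable nodes; the expected code length is the sum of the merged weights.
merge 1/27 + 1/18 → 5/54
merge 5/54 + 11/54 → 8/27
merge 8/27 + 1/3 → 17/27
merge 10/27 + 17/27 → 1
L = 5/54 + 8/27 + 17/27 + 1 = 109/54 ≈ 2.019 bits/symbol.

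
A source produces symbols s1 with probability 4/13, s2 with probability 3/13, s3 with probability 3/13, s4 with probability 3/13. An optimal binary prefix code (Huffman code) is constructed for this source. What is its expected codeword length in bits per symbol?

2 bits/symbol

Repeatedly combine the two least-probable nodes; the expected code length is the sum of the merged weights.
merge 3/13 + 3/13 → 6/13
merge 3/13 + 4/13 → 7/13
merge 6/13 + 7/13 → 1
L = 6/13 + 7/13 + 1 = 2 bits/symbol.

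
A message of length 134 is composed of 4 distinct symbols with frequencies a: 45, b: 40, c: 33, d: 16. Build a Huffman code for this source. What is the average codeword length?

Probabilities are the counts divided by 134.
Repeatedly combine the two least-probable nodes; the expected code length is the sum of the merged weights.
merge 8/67 + 33/134 → 49/134
merge 20/67 + 45/134 → 85/134
merge 49/134 + 85/134 → 1
L = 49/134 + 85/134 + 1 = 2 bits/symbol.

2 bits/symbol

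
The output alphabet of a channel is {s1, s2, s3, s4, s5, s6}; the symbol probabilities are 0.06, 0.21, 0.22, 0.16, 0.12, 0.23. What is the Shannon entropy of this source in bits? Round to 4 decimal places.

H = −Σ pᵢ log₂ pᵢ.
−0.06·log₂(0.06) = 0.2435
−0.21·log₂(0.21) = 0.4728
−0.22·log₂(0.22) = 0.4806
−0.16·log₂(0.16) = 0.4230
−0.12·log₂(0.12) = 0.3671
−0.23·log₂(0.23) = 0.4877
Sum ≈ 2.4747 → 2.4747 bits.

2.4747 bits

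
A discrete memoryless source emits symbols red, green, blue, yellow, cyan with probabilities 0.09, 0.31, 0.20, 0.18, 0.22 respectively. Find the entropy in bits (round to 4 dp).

2.2267 bits

H = −Σ pᵢ log₂ pᵢ.
−0.09·log₂(0.09) = 0.3127
−0.31·log₂(0.31) = 0.5238
−0.20·log₂(0.20) = 0.4644
−0.18·log₂(0.18) = 0.4453
−0.22·log₂(0.22) = 0.4806
Sum ≈ 2.2267 → 2.2267 bits.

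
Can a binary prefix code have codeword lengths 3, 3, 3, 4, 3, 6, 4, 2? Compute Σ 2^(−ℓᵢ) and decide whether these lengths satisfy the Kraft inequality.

0.890625; yes

With common denominator 2^6 = 64: Σ 2^(−ℓᵢ) = 8/64 + 8/64 + 8/64 + 4/64 + 8/64 + 1/64 + 4/64 + 16/64 = 57/64 = 0.890625.
Kraft's inequality requires Σ ≤ 1; here Σ = 0.890625 ≤ 1, so such a prefix code exists.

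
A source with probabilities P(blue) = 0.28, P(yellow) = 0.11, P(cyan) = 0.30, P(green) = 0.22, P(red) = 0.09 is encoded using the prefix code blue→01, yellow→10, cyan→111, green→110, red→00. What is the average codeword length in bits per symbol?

2.52 bits/symbol

L̄ = Σ pᵢ·ℓᵢ = 0.28·2 + 0.11·2 + 0.30·3 + 0.22·3 + 0.09·2 = 2.52 bits/symbol.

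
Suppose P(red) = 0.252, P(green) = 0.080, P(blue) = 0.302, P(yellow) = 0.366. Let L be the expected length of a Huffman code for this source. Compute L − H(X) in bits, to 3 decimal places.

Entropy H = −Σ p log₂ p ≈ 1.8450 bits.
Huffman merges: 2/25+63/250→83/250; 151/500+83/250→317/500; 183/500+317/500→1. L = 983/500 ≈ 1.9660.
L − H = 1.9660 − 1.8450 = 0.121 bits.

0.121 bits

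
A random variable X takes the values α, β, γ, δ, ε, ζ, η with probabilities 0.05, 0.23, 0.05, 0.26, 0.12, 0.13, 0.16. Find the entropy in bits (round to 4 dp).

H = −Σ pᵢ log₂ pᵢ.
−0.05·log₂(0.05) = 0.2161
−0.23·log₂(0.23) = 0.4877
−0.05·log₂(0.05) = 0.2161
−0.26·log₂(0.26) = 0.5053
−0.12·log₂(0.12) = 0.3671
−0.13·log₂(0.13) = 0.3826
−0.16·log₂(0.16) = 0.4230
Sum ≈ 2.5979 → 2.5979 bits.

2.5979 bits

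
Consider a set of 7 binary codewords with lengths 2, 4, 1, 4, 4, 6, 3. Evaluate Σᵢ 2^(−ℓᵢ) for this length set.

With common denominator 2^6 = 64: Σ 2^(−ℓᵢ) = 16/64 + 4/64 + 32/64 + 4/64 + 4/64 + 1/64 + 8/64 = 69/64 = 1.078125.

1.078125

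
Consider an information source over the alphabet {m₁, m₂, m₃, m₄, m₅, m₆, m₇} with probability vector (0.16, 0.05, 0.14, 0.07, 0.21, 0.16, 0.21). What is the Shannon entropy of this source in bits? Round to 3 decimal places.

2.673 bits

H = −Σ pᵢ log₂ pᵢ.
−0.16·log₂(0.16) = 0.4230
−0.05·log₂(0.05) = 0.2161
−0.14·log₂(0.14) = 0.3971
−0.07·log₂(0.07) = 0.2686
−0.21·log₂(0.21) = 0.4728
−0.16·log₂(0.16) = 0.4230
−0.21·log₂(0.21) = 0.4728
Sum ≈ 2.6734 → 2.673 bits.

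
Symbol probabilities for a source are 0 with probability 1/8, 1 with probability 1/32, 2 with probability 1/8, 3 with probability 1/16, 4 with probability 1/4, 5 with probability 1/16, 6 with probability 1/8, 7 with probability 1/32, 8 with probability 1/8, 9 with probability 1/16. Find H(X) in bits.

3.0625 bits

Each probability is a power of 1/2, so log₂(1/p) is an integer.
H = Σ p·log₂(1/p) = 1/8·3 + 1/32·5 + 1/8·3 + 1/16·4 + 1/4·2 + 1/16·4 + 1/8·3 + 1/32·5 + 1/8·3 + 1/16·4 = 3.0625 bits.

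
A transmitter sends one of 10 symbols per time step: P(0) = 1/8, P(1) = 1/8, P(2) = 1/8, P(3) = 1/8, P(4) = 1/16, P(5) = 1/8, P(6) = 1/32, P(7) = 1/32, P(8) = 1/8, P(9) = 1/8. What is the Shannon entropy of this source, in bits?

3.1875 bits

Each probability is a power of 1/2, so log₂(1/p) is an integer.
H = Σ p·log₂(1/p) = 1/8·3 + 1/8·3 + 1/8·3 + 1/8·3 + 1/16·4 + 1/8·3 + 1/32·5 + 1/32·5 + 1/8·3 + 1/8·3 = 3.1875 bits.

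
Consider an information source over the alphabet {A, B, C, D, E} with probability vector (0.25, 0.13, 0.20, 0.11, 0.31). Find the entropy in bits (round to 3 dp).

2.221 bits

H = −Σ pᵢ log₂ pᵢ.
−0.25·log₂(0.25) = 0.5000
−0.13·log₂(0.13) = 0.3826
−0.20·log₂(0.20) = 0.4644
−0.11·log₂(0.11) = 0.3503
−0.31·log₂(0.31) = 0.5238
Sum ≈ 2.2211 → 2.221 bits.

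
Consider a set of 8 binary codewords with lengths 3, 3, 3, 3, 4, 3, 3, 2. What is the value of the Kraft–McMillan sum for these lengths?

1.0625

With common denominator 2^4 = 16: Σ 2^(−ℓᵢ) = 2/16 + 2/16 + 2/16 + 2/16 + 1/16 + 2/16 + 2/16 + 4/16 = 17/16 = 1.0625.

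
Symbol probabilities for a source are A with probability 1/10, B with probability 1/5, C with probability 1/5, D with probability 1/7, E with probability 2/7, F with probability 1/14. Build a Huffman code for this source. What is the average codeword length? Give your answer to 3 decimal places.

Repeatedly combine the two least-probable nodes; the expected code length is the sum of the merged weights.
merge 1/14 + 1/10 → 6/35
merge 1/7 + 6/35 → 11/35
merge 1/5 + 1/5 → 2/5
merge 2/7 + 11/35 → 3/5
merge 2/5 + 3/5 → 1
L = 6/35 + 11/35 + 2/5 + 3/5 + 1 = 87/35 ≈ 2.486 bits/symbol.

2.486 bits/symbol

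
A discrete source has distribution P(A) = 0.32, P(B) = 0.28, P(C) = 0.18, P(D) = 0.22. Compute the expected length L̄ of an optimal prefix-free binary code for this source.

2 bits/symbol

Repeatedly combine the two least-probable nodes; the expected code length is the sum of the merged weights.
merge 9/50 + 11/50 → 2/5
merge 7/25 + 8/25 → 3/5
merge 2/5 + 3/5 → 1
L = 2/5 + 3/5 + 1 = 2 bits/symbol.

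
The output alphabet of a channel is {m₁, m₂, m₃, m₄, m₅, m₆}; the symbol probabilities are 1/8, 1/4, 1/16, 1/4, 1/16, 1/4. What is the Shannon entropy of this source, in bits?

2.375 bits

Each probability is a power of 1/2, so log₂(1/p) is an integer.
H = Σ p·log₂(1/p) = 1/8·3 + 1/4·2 + 1/16·4 + 1/4·2 + 1/16·4 + 1/4·2 = 2.375 bits.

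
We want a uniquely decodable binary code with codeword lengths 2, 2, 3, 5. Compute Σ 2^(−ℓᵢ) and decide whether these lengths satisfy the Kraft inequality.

0.65625; yes

With common denominator 2^5 = 32: Σ 2^(−ℓᵢ) = 8/32 + 8/32 + 4/32 + 1/32 = 21/32 = 0.65625.
Kraft's inequality requires Σ ≤ 1; here Σ = 0.65625 ≤ 1, so such a prefix code exists.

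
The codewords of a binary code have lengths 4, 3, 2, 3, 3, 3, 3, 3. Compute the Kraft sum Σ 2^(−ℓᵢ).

With common denominator 2^4 = 16: Σ 2^(−ℓᵢ) = 1/16 + 2/16 + 4/16 + 2/16 + 2/16 + 2/16 + 2/16 + 2/16 = 17/16 = 1.0625.

1.0625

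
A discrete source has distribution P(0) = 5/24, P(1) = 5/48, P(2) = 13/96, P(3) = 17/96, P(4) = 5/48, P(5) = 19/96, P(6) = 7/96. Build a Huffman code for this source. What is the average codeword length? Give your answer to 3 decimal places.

2.771 bits/symbol

Repeatedly combine the two least-probable nodes; the expected code length is the sum of the merged weights.
merge 7/96 + 5/48 → 17/96
merge 5/48 + 13/96 → 23/96
merge 17/96 + 17/96 → 17/48
merge 19/96 + 5/24 → 13/32
merge 23/96 + 17/48 → 19/32
merge 13/32 + 19/32 → 1
L = 17/96 + 23/96 + 17/48 + 13/32 + 19/32 + 1 = 133/48 ≈ 2.771 bits/symbol.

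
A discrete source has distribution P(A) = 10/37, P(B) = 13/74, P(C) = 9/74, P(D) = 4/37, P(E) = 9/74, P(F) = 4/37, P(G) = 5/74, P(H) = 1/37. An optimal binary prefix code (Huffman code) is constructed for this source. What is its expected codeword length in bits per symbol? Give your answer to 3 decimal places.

Repeatedly combine the two least-probable nodes; the expected code length is the sum of the merged weights.
merge 1/37 + 5/74 → 7/74
merge 7/74 + 4/37 → 15/74
merge 4/37 + 9/74 → 17/74
merge 9/74 + 13/74 → 11/37
merge 15/74 + 17/74 → 16/37
merge 10/37 + 11/37 → 21/37
merge 16/37 + 21/37 → 1
L = 7/74 + 15/74 + 17/74 + 11/37 + 16/37 + 21/37 + 1 = 209/74 ≈ 2.824 bits/symbol.

2.824 bits/symbol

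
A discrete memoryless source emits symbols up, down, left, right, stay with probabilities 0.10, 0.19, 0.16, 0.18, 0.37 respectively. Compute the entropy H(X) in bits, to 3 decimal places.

2.186 bits

H = −Σ pᵢ log₂ pᵢ.
−0.10·log₂(0.10) = 0.3322
−0.19·log₂(0.19) = 0.4552
−0.16·log₂(0.16) = 0.4230
−0.18·log₂(0.18) = 0.4453
−0.37·log₂(0.37) = 0.5307
Sum ≈ 2.1865 → 2.186 bits.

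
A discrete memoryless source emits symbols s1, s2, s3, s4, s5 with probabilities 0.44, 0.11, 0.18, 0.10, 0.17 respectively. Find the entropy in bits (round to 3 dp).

2.084 bits

H = −Σ pᵢ log₂ pᵢ.
−0.44·log₂(0.44) = 0.5211
−0.11·log₂(0.11) = 0.3503
−0.18·log₂(0.18) = 0.4453
−0.10·log₂(0.10) = 0.3322
−0.17·log₂(0.17) = 0.4346
Sum ≈ 2.0835 → 2.084 bits.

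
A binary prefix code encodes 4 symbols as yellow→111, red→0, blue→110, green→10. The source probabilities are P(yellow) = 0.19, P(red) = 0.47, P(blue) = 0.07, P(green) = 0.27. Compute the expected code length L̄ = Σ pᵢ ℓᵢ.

L̄ = Σ pᵢ·ℓᵢ = 0.19·3 + 0.47·1 + 0.07·3 + 0.27·2 = 1.79 bits/symbol.

1.79 bits/symbol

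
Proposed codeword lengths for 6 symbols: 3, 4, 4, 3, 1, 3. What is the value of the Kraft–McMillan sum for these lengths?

With common denominator 2^4 = 16: Σ 2^(−ℓᵢ) = 2/16 + 1/16 + 1/16 + 2/16 + 8/16 + 2/16 = 16/16 = 1.

1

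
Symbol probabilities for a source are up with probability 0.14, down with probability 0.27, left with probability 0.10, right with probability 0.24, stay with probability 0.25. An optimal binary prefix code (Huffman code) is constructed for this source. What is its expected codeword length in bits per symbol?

2.24 bits/symbol

Repeatedly combine the two least-probable nodes; the expected code length is the sum of the merged weights.
merge 1/10 + 7/50 → 6/25
merge 6/25 + 6/25 → 12/25
merge 1/4 + 27/100 → 13/25
merge 12/25 + 13/25 → 1
L = 6/25 + 12/25 + 13/25 + 1 = 56/25 = 2.24 bits/symbol.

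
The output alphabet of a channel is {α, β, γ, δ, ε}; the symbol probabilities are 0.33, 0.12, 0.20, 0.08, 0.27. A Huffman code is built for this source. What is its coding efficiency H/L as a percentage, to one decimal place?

Entropy H = −Σ p log₂ p ≈ 2.1608 bits.
Huffman merges: 2/25+3/25→1/5; 1/5+1/5→2/5; 27/100+33/100→3/5; 2/5+3/5→1. L = 11/5 ≈ 2.2000.
Efficiency = H/L = 2.1608/2.2000 = 98.2%.

98.2%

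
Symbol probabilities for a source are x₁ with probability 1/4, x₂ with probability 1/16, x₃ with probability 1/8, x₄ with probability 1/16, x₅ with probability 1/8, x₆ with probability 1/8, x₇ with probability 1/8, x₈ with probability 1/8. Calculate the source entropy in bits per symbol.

Each probability is a power of 1/2, so log₂(1/p) is an integer.
H = Σ p·log₂(1/p) = 1/4·2 + 1/16·4 + 1/8·3 + 1/16·4 + 1/8·3 + 1/8·3 + 1/8·3 + 1/8·3 = 2.875 bits.

2.875 bits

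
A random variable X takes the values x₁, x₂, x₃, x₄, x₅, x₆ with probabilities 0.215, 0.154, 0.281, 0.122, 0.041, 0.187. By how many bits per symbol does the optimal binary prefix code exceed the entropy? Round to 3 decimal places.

Entropy H = −Σ p log₂ p ≈ 2.4186 bits.
Huffman merges: 41/1000+61/500→163/1000; 77/500+163/1000→317/1000; 187/1000+43/200→201/500; 281/1000+317/1000→299/500; 201/500+299/500→1. L = 62/25 ≈ 2.4800.
L − H = 2.4800 − 2.4186 = 0.061 bits.

0.061 bits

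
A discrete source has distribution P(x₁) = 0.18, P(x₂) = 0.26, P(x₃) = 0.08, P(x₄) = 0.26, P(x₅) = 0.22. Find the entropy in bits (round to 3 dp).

2.228 bits

H = −Σ pᵢ log₂ pᵢ.
−0.18·log₂(0.18) = 0.4453
−0.26·log₂(0.26) = 0.5053
−0.08·log₂(0.08) = 0.2915
−0.26·log₂(0.26) = 0.5053
−0.22·log₂(0.22) = 0.4806
Sum ≈ 2.2280 → 2.228 bits.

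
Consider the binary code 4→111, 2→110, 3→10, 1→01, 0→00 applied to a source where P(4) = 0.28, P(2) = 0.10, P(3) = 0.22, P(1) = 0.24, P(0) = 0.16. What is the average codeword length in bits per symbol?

2.38 bits/symbol

L̄ = Σ pᵢ·ℓᵢ = 0.28·3 + 0.10·3 + 0.22·2 + 0.24·2 + 0.16·2 = 2.38 bits/symbol.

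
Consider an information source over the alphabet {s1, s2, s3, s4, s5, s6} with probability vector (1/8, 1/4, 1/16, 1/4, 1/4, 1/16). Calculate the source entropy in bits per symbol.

2.375 bits

Each probability is a power of 1/2, so log₂(1/p) is an integer.
H = Σ p·log₂(1/p) = 1/8·3 + 1/4·2 + 1/16·4 + 1/4·2 + 1/4·2 + 1/16·4 = 2.375 bits.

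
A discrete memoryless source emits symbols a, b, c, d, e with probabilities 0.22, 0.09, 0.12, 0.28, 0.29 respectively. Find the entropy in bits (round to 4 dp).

H = −Σ pᵢ log₂ pᵢ.
−0.22·log₂(0.22) = 0.4806
−0.09·log₂(0.09) = 0.3127
−0.12·log₂(0.12) = 0.3671
−0.28·log₂(0.28) = 0.5142
−0.29·log₂(0.29) = 0.5179
Sum ≈ 2.1924 → 2.1924 bits.

2.1924 bits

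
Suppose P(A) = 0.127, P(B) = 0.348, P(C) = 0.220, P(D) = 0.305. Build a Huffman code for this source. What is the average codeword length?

1.999 bits/symbol

Repeatedly combine the two least-probable nodes; the expected code length is the sum of the merged weights.
merge 127/1000 + 11/50 → 347/1000
merge 61/200 + 347/1000 → 163/250
merge 87/250 + 163/250 → 1
L = 347/1000 + 163/250 + 1 = 1999/1000 = 1.999 bits/symbol.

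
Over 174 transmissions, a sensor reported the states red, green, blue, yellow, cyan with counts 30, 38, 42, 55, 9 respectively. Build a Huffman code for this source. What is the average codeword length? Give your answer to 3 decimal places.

2.224 bits/symbol

Probabilities are the counts divided by 174.
Repeatedly combine the two least-probable nodes; the expected code length is the sum of the merged weights.
merge 3/58 + 5/29 → 13/58
merge 19/87 + 13/58 → 77/174
merge 7/29 + 55/174 → 97/174
merge 77/174 + 97/174 → 1
L = 13/58 + 77/174 + 97/174 + 1 = 129/58 ≈ 2.224 bits/symbol.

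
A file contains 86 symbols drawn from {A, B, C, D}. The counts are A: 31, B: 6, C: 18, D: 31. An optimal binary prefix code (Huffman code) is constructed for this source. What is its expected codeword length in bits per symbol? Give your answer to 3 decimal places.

1.919 bits/symbol

Probabilities are the counts divided by 86.
Repeatedly combine the two least-probable nodes; the expected code length is the sum of the merged weights.
merge 3/43 + 9/43 → 12/43
merge 12/43 + 31/86 → 55/86
merge 31/86 + 55/86 → 1
L = 12/43 + 55/86 + 1 = 165/86 ≈ 1.919 bits/symbol.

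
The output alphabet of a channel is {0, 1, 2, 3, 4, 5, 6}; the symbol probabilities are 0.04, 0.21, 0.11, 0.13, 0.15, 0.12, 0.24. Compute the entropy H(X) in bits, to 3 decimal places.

2.663 bits

H = −Σ pᵢ log₂ pᵢ.
−0.04·log₂(0.04) = 0.1858
−0.21·log₂(0.21) = 0.4728
−0.11·log₂(0.11) = 0.3503
−0.13·log₂(0.13) = 0.3826
−0.15·log₂(0.15) = 0.4105
−0.12·log₂(0.12) = 0.3671
−0.24·log₂(0.24) = 0.4941
Sum ≈ 2.6633 → 2.663 bits.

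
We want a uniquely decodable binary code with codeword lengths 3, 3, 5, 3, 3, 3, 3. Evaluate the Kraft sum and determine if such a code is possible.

0.78125; yes

With common denominator 2^5 = 32: Σ 2^(−ℓᵢ) = 4/32 + 4/32 + 1/32 + 4/32 + 4/32 + 4/32 + 4/32 = 25/32 = 0.78125.
Kraft's inequality requires Σ ≤ 1; here Σ = 0.78125 ≤ 1, so such a prefix code exists.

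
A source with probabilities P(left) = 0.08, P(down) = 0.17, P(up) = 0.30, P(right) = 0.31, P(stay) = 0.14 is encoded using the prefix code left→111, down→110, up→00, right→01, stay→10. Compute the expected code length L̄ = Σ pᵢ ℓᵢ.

L̄ = Σ pᵢ·ℓᵢ = 0.08·3 + 0.17·3 + 0.30·2 + 0.31·2 + 0.14·2 = 2.25 bits/symbol.

2.25 bits/symbol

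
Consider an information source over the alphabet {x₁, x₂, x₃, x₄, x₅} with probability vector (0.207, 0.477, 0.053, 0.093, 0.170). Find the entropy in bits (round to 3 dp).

H = −Σ pᵢ log₂ pᵢ.
−0.207·log₂(0.207) = 0.4704
−0.477·log₂(0.477) = 0.5094
−0.053·log₂(0.053) = 0.2246
−0.093·log₂(0.093) = 0.3187
−0.170·log₂(0.170) = 0.4346
Sum ≈ 1.9576 → 1.958 bits.

1.958 bits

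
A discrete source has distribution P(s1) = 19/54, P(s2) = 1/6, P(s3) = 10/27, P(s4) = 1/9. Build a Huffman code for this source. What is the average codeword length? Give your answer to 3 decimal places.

Repeatedly combine the two least-probable nodes; the expected code length is the sum of the merged weights.
merge 1/9 + 1/6 → 5/18
merge 5/18 + 19/54 → 17/27
merge 10/27 + 17/27 → 1
L = 5/18 + 17/27 + 1 = 103/54 ≈ 1.907 bits/symbol.

1.907 bits/symbol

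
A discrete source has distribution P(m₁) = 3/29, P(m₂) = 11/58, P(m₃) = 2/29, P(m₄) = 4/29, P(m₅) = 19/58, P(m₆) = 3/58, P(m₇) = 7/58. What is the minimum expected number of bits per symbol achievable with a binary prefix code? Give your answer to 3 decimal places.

2.603 bits/symbol

Repeatedly combine the two least-probable nodes; the expected code length is the sum of the merged weights.
merge 3/58 + 2/29 → 7/58
merge 3/29 + 7/58 → 13/58
merge 7/58 + 4/29 → 15/58
merge 11/58 + 13/58 → 12/29
merge 15/58 + 19/58 → 17/29
merge 12/29 + 17/29 → 1
L = 7/58 + 13/58 + 15/58 + 12/29 + 17/29 + 1 = 151/58 ≈ 2.603 bits/symbol.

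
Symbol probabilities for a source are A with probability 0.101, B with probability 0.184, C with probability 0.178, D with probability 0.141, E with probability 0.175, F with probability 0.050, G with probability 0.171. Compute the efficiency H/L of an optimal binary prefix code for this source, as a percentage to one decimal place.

Entropy H = −Σ p log₂ p ≈ 2.7170 bits.
Huffman merges: 1/20+101/1000→151/1000; 141/1000+151/1000→73/250; 171/1000+7/40→173/500; 89/500+23/125→181/500; 73/250+173/500→319/500; 181/500+319/500→1. L = 2789/1000 ≈ 2.7890.
Efficiency = H/L = 2.7170/2.7890 = 97.4%.

97.4%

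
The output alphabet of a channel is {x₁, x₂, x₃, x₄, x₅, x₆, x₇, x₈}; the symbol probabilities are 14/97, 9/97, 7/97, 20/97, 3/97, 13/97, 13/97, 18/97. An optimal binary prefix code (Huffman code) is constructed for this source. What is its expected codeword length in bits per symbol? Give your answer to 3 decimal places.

Repeatedly combine the two least-probable nodes; the expected code length is the sum of the merged weights.
merge 3/97 + 7/97 → 10/97
merge 9/97 + 10/97 → 19/97
merge 13/97 + 13/97 → 26/97
merge 14/97 + 18/97 → 32/97
merge 19/97 + 20/97 → 39/97
merge 26/97 + 32/97 → 58/97
merge 39/97 + 58/97 → 1
L = 10/97 + 19/97 + 26/97 + 32/97 + 39/97 + 58/97 + 1 = 281/97 ≈ 2.897 bits/symbol.

2.897 bits/symbol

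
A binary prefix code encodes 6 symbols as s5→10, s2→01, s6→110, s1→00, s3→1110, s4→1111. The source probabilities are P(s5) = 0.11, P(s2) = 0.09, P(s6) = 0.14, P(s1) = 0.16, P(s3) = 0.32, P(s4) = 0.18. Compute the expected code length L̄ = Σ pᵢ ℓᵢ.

3.14 bits/symbol

L̄ = Σ pᵢ·ℓᵢ = 0.11·2 + 0.09·2 + 0.14·3 + 0.16·2 + 0.32·4 + 0.18·4 = 3.14 bits/symbol.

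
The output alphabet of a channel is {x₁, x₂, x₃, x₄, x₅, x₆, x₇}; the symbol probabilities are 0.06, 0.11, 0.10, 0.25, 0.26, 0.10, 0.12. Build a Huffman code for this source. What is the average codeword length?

Repeatedly combine the two least-probable nodes; the expected code length is the sum of the merged weights.
merge 3/50 + 1/10 → 4/25
merge 1/10 + 11/100 → 21/100
merge 3/25 + 4/25 → 7/25
merge 21/100 + 1/4 → 23/50
merge 13/50 + 7/25 → 27/50
merge 23/50 + 27/50 → 1
L = 4/25 + 21/100 + 7/25 + 23/50 + 27/50 + 1 = 53/20 = 2.65 bits/symbol.

2.65 bits/symbol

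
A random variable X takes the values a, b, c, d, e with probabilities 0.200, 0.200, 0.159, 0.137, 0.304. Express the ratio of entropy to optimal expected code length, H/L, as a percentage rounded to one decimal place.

Entropy H = −Σ p log₂ p ≈ 2.2657 bits.
Huffman merges: 137/1000+159/1000→37/125; 1/5+1/5→2/5; 37/125+38/125→3/5; 2/5+3/5→1. L = 287/125 ≈ 2.2960.
Efficiency = H/L = 2.2657/2.2960 = 98.7%.

98.7%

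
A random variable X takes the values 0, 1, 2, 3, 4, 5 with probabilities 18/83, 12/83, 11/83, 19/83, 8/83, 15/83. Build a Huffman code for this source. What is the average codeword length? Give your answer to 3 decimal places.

Repeatedly combine the two least-probable nodes; the expected code length is the sum of the merged weights.
merge 8/83 + 11/83 → 19/83
merge 12/83 + 15/83 → 27/83
merge 18/83 + 19/83 → 37/83
merge 19/83 + 27/83 → 46/83
merge 37/83 + 46/83 → 1
L = 19/83 + 27/83 + 37/83 + 46/83 + 1 = 212/83 ≈ 2.554 bits/symbol.

2.554 bits/symbol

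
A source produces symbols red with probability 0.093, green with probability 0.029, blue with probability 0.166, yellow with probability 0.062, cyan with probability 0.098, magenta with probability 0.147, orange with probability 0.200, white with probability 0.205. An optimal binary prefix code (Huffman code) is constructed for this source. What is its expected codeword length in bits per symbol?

2.87 bits/symbol

Repeatedly combine the two least-probable nodes; the expected code length is the sum of the merged weights.
merge 29/1000 + 31/500 → 91/1000
merge 91/1000 + 93/1000 → 23/125
merge 49/500 + 147/1000 → 49/200
merge 83/500 + 23/125 → 7/20
merge 1/5 + 41/200 → 81/200
merge 49/200 + 7/20 → 119/200
merge 81/200 + 119/200 → 1
L = 91/1000 + 23/125 + 49/200 + 7/20 + 81/200 + 119/200 + 1 = 287/100 = 2.87 bits/symbol.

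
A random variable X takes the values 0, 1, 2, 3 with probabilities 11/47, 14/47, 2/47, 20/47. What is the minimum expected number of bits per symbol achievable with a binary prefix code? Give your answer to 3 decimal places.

1.851 bits/symbol

Repeatedly combine the two least-probable nodes; the expected code length is the sum of the merged weights.
merge 2/47 + 11/47 → 13/47
merge 13/47 + 14/47 → 27/47
merge 20/47 + 27/47 → 1
L = 13/47 + 27/47 + 1 = 87/47 ≈ 1.851 bits/symbol.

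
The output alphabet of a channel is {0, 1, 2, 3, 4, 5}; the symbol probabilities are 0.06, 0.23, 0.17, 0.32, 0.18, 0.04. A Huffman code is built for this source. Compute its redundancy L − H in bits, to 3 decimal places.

0.047 bits

Entropy H = −Σ p log₂ p ≈ 2.3229 bits.
Huffman merges: 1/25+3/50→1/10; 1/10+17/100→27/100; 9/50+23/100→41/100; 27/100+8/25→59/100; 41/100+59/100→1. L = 237/100 ≈ 2.3700.
L − H = 2.3700 − 2.3229 = 0.047 bits.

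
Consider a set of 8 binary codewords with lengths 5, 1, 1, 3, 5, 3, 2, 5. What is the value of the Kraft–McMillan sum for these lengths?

With common denominator 2^5 = 32: Σ 2^(−ℓᵢ) = 1/32 + 16/32 + 16/32 + 4/32 + 1/32 + 4/32 + 8/32 + 1/32 = 51/32 = 1.59375.

1.59375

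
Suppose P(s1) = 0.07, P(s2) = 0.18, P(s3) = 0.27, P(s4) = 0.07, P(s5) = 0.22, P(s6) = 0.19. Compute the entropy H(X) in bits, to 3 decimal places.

2.428 bits

H = −Σ pᵢ log₂ pᵢ.
−0.07·log₂(0.07) = 0.2686
−0.18·log₂(0.18) = 0.4453
−0.27·log₂(0.27) = 0.5100
−0.07·log₂(0.07) = 0.2686
−0.22·log₂(0.22) = 0.4806
−0.19·log₂(0.19) = 0.4552
Sum ≈ 2.4282 → 2.428 bits.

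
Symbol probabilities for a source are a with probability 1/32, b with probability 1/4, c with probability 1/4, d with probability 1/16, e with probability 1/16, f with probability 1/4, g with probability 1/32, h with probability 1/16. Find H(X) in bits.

Each probability is a power of 1/2, so log₂(1/p) is an integer.
H = Σ p·log₂(1/p) = 1/32·5 + 1/4·2 + 1/4·2 + 1/16·4 + 1/16·4 + 1/4·2 + 1/32·5 + 1/16·4 = 2.5625 bits.

2.5625 bits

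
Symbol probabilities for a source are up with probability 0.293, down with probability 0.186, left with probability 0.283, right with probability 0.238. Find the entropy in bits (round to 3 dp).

H = −Σ pᵢ log₂ pᵢ.
−0.293·log₂(0.293) = 0.5189
−0.186·log₂(0.186) = 0.4514
−0.283·log₂(0.283) = 0.5154
−0.238·log₂(0.238) = 0.4929
Sum ≈ 1.9785 → 1.979 bits.

1.979 bits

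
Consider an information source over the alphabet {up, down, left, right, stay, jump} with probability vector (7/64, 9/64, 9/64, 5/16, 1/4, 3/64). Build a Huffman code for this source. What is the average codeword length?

2.4375 bits/symbol

Repeatedly combine the two least-probable nodes; the expected code length is the sum of the merged weights.
merge 3/64 + 7/64 → 5/32
merge 9/64 + 9/64 → 9/32
merge 5/32 + 1/4 → 13/32
merge 9/32 + 5/16 → 19/32
merge 13/32 + 19/32 → 1
L = 5/32 + 9/32 + 13/32 + 19/32 + 1 = 39/16 = 2.4375 bits/symbol.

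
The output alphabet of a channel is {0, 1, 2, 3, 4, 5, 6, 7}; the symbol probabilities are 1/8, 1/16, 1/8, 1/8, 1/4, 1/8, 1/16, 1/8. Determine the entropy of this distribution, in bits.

Each probability is a power of 1/2, so log₂(1/p) is an integer.
H = Σ p·log₂(1/p) = 1/8·3 + 1/16·4 + 1/8·3 + 1/8·3 + 1/4·2 + 1/8·3 + 1/16·4 + 1/8·3 = 2.875 bits.

2.875 bits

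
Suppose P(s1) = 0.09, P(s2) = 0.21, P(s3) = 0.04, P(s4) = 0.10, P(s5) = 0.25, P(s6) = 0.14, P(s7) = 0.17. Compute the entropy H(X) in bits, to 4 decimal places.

H = −Σ pᵢ log₂ pᵢ.
−0.09·log₂(0.09) = 0.3127
−0.21·log₂(0.21) = 0.4728
−0.04·log₂(0.04) = 0.1858
−0.10·log₂(0.10) = 0.3322
−0.25·log₂(0.25) = 0.5000
−0.14·log₂(0.14) = 0.3971
−0.17·log₂(0.17) = 0.4346
Sum ≈ 2.6351 → 2.6351 bits.

2.6351 bits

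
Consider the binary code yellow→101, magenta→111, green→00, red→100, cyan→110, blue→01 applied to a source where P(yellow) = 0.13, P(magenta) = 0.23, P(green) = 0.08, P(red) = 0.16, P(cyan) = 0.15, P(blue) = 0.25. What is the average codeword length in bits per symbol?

2.67 bits/symbol

L̄ = Σ pᵢ·ℓᵢ = 0.13·3 + 0.23·3 + 0.08·2 + 0.16·3 + 0.15·3 + 0.25·2 = 2.67 bits/symbol.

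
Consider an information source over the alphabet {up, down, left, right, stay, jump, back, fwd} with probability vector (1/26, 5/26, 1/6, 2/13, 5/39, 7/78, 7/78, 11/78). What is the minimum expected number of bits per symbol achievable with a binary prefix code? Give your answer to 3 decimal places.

Repeatedly combine the two least-probable nodes; the expected code length is the sum of the merged weights.
merge 1/26 + 7/78 → 5/39
merge 7/78 + 5/39 → 17/78
merge 5/39 + 11/78 → 7/26
merge 2/13 + 1/6 → 25/78
merge 5/26 + 17/78 → 16/39
merge 7/26 + 25/78 → 23/39
merge 16/39 + 23/39 → 1
L = 5/39 + 17/78 + 7/26 + 25/78 + 16/39 + 23/39 + 1 = 229/78 ≈ 2.936 bits/symbol.

2.936 bits/symbol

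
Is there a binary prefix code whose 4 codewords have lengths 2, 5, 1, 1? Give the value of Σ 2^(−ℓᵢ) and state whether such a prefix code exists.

1.28125; no

With common denominator 2^5 = 32: Σ 2^(−ℓᵢ) = 8/32 + 1/32 + 16/32 + 16/32 = 41/32 = 1.28125.
Kraft's inequality requires Σ ≤ 1; here Σ = 1.28125 > 1, so no such prefix code exists.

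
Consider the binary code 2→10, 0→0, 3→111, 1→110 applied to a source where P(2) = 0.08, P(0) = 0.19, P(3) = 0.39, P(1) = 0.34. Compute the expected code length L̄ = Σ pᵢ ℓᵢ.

L̄ = Σ pᵢ·ℓᵢ = 0.08·2 + 0.19·1 + 0.39·3 + 0.34·3 = 2.54 bits/symbol.

2.54 bits/symbol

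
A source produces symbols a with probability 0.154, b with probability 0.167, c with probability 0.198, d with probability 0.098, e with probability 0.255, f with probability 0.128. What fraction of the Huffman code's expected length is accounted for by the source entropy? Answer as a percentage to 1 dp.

Entropy H = −Σ p log₂ p ≈ 2.5202 bits.
Huffman merges: 49/500+16/125→113/500; 77/500+167/1000→321/1000; 99/500+113/500→53/125; 51/200+321/1000→72/125; 53/125+72/125→1. L = 2547/1000 ≈ 2.5470.
Efficiency = H/L = 2.5202/2.5470 = 98.9%.

98.9%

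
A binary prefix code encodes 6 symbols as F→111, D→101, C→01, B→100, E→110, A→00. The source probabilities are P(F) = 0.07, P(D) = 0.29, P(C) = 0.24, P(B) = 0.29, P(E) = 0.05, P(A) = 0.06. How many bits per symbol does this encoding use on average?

L̄ = Σ pᵢ·ℓᵢ = 0.07·3 + 0.29·3 + 0.24·2 + 0.29·3 + 0.05·3 + 0.06·2 = 2.7 bits/symbol.

2.7 bits/symbol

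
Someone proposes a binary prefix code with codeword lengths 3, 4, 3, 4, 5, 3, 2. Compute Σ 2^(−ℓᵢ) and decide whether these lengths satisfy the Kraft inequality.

0.78125; yes

With common denominator 2^5 = 32: Σ 2^(−ℓᵢ) = 4/32 + 2/32 + 4/32 + 2/32 + 1/32 + 4/32 + 8/32 = 25/32 = 0.78125.
Kraft's inequality requires Σ ≤ 1; here Σ = 0.78125 ≤ 1, so such a prefix code exists.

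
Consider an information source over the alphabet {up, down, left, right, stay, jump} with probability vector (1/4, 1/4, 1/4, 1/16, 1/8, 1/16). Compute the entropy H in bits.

2.375 bits

Each probability is a power of 1/2, so log₂(1/p) is an integer.
H = Σ p·log₂(1/p) = 1/4·2 + 1/4·2 + 1/4·2 + 1/16·4 + 1/8·3 + 1/16·4 = 2.375 bits.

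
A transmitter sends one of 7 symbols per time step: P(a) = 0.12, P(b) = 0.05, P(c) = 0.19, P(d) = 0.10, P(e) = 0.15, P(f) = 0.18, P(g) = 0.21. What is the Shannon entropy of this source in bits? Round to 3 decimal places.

2.699 bits

H = −Σ pᵢ log₂ pᵢ.
−0.12·log₂(0.12) = 0.3671
−0.05·log₂(0.05) = 0.2161
−0.19·log₂(0.19) = 0.4552
−0.10·log₂(0.10) = 0.3322
−0.15·log₂(0.15) = 0.4105
−0.18·log₂(0.18) = 0.4453
−0.21·log₂(0.21) = 0.4728
Sum ≈ 2.6993 → 2.699 bits.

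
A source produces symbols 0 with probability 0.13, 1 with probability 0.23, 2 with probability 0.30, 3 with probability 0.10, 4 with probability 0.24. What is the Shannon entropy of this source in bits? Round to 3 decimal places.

2.218 bits

H = −Σ pᵢ log₂ pᵢ.
−0.13·log₂(0.13) = 0.3826
−0.23·log₂(0.23) = 0.4877
−0.30·log₂(0.30) = 0.5211
−0.10·log₂(0.10) = 0.3322
−0.24·log₂(0.24) = 0.4941
Sum ≈ 2.2177 → 2.218 bits.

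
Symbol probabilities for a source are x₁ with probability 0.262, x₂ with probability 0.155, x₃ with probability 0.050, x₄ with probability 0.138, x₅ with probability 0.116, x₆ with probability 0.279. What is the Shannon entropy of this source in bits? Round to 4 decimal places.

H = −Σ pᵢ log₂ pᵢ.
−0.262·log₂(0.262) = 0.5063
−0.155·log₂(0.155) = 0.4169
−0.050·log₂(0.050) = 0.2161
−0.138·log₂(0.138) = 0.3943
−0.116·log₂(0.116) = 0.3605
−0.279·log₂(0.279) = 0.5138
Sum ≈ 2.4079 → 2.4079 bits.

2.4079 bits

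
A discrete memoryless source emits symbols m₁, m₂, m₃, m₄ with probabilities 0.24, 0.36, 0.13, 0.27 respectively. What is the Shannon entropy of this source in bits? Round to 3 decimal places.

1.917 bits

H = −Σ pᵢ log₂ pᵢ.
−0.24·log₂(0.24) = 0.4941
−0.36·log₂(0.36) = 0.5306
−0.13·log₂(0.13) = 0.3826
−0.27·log₂(0.27) = 0.5100
Sum ≈ 1.9174 → 1.917 bits.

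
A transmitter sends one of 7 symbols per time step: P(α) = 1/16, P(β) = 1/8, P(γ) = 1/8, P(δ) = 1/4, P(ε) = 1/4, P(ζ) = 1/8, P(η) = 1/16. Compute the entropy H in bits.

Each probability is a power of 1/2, so log₂(1/p) is an integer.
H = Σ p·log₂(1/p) = 1/16·4 + 1/8·3 + 1/8·3 + 1/4·2 + 1/4·2 + 1/8·3 + 1/16·4 = 2.625 bits.

2.625 bits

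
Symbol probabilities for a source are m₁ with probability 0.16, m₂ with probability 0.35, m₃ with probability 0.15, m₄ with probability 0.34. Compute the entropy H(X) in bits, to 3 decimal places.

H = −Σ pᵢ log₂ pᵢ.
−0.16·log₂(0.16) = 0.4230
−0.35·log₂(0.35) = 0.5301
−0.15·log₂(0.15) = 0.4105
−0.34·log₂(0.34) = 0.5292
Sum ≈ 1.8928 → 1.893 bits.

1.893 bits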